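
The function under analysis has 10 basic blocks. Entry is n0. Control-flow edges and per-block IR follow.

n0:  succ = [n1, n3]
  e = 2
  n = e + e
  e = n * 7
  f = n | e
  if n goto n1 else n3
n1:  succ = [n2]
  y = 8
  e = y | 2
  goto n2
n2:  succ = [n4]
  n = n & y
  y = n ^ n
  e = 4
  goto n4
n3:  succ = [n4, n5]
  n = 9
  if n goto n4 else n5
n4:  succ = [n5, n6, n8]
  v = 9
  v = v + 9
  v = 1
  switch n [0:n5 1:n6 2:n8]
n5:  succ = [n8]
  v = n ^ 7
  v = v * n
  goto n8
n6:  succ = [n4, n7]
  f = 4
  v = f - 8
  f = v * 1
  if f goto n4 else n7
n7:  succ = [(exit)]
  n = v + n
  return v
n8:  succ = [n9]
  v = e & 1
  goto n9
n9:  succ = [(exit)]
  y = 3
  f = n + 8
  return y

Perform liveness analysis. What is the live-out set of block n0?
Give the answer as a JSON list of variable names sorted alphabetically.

Answer: ["e", "n"]

Working:
Block summaries:
  n0 def {e,f,n} use ∅
  n1 def {e,y} use ∅
  n2 def {e,n,y} use {n,y}
  n3 def {n} use ∅
  n4 def {v} use {n}
  n5 def {v} use {n}
  n6 def {f,v} use ∅
  n7 def {n} use {n,v}
  n8 def {v} use {e}
  n9 def {f,y} use {n}

Live sets:
  live n0: ∅→{e,n}
  live n1: {n}→{n,y}
  live n2: {n,y}→{e,n}
  live n3: {e}→{e,n}
  live n4: {e,n}→{e,n}
  live n5: {e,n}→{e,n}
  live n6: {e,n}→{e,n,v}
  live n7: {n,v}→∅
  live n8: {e,n}→{n}
  live n9: {n}→∅

live-out(n0) = ["e", "n"]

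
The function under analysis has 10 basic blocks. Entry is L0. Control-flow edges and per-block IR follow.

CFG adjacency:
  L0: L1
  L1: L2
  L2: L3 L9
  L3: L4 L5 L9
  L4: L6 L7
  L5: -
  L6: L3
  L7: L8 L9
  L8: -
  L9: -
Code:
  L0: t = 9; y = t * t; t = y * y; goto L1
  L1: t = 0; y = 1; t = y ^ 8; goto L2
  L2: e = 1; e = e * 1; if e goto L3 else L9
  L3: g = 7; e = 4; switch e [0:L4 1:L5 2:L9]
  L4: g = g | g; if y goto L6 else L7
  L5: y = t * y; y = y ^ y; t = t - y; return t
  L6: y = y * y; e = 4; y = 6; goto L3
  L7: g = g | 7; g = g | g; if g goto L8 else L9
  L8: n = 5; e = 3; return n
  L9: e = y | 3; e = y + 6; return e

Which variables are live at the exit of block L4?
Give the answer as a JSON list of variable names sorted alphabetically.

def/use:
  L0: {t,y} / ∅
  L1: {t,y} / ∅
  L2: {e} / ∅
  L3: {e,g} / ∅
  L4: {g} / {g,y}
  L5: {t,y} / {t,y}
  L6: {e,y} / {y}
  L7: {g} / {g}
  L8: {e,n} / ∅
  L9: {e} / {y}

Live sets:
  live L0: ∅→∅
  live L1: ∅→{t,y}
  live L2: {t,y}→{t,y}
  live L3: {t,y}→{g,t,y}
  live L4: {g,t,y}→{g,t,y}
  live L5: {t,y}→∅
  live L6: {t,y}→{t,y}
  live L7: {g,y}→{y}
  live L8: ∅→∅
  live L9: {y}→∅

live-out(L4) = ["g", "t", "y"]

Answer: ["g", "t", "y"]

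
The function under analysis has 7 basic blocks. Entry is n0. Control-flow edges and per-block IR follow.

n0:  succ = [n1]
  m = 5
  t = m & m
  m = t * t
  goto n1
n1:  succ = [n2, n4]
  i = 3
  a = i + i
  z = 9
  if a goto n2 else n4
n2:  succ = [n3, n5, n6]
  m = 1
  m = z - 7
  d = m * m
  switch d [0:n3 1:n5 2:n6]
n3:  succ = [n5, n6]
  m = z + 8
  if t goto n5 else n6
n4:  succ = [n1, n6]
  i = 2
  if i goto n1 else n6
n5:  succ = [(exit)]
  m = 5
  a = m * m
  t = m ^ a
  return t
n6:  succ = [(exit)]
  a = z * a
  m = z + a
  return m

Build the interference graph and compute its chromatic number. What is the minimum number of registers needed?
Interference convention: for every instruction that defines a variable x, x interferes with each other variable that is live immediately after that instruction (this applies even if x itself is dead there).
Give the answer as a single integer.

Answer: 4

Analysis:
Block summaries:
  n0: def={m,t} ue=∅
  n1: def={a,i,z} ue=∅
  n2: def={d,m} ue={z}
  n3: def={m} ue={t,z}
  n4: def={i} ue=∅
  n5: def={a,m,t} ue=∅
  n6: def={a,m} ue={a,z}

Liveness:
  n0 li=∅ lo={t}
  n1 li={t} lo={a,t,z}
  n2 li={a,t,z} lo={a,t,z}
  n3 li={a,t,z} lo={a,z}
  n4 li={a,t,z} lo={a,t,z}
  n5 li=∅ lo=∅
  n6 li={a,z} lo=∅

Interfere edges:
  a: {d,i,m,t,z}
  d: {a,t,z}
  i: {a,t,z}
  m: {a,t,z}
  t: {a,d,i,m,z}
  z: {a,d,i,m,t}

Colouring:
  lower bound: {a,d,t,z} mutually conflict ⇒ χ ≥ 4
  4-colouring: R0={a}  R1={t}  R2={z}  R3={d,i,m}
  χ = 4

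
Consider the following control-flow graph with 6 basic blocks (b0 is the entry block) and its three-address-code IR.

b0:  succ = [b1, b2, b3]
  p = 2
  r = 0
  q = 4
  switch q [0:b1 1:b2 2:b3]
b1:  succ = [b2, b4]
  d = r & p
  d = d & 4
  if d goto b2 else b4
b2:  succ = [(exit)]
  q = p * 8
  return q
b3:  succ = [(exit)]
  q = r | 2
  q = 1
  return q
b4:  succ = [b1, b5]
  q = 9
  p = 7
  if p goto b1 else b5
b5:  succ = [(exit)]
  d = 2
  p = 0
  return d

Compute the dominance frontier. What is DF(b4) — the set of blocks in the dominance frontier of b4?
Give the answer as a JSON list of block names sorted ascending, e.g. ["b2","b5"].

idom tree: b1←b0 b2←b0 b3←b0 b4←b1 b5←b4
Dom∩ at merges:
  b1: preds {b0,b4}: {b0} ∩ {b0,b1,b4} = {b0}; idom=b0
  b2: preds {b0,b1}: {b0} ∩ {b0,b1} = {b0}; idom=b0

DF derivation:
  b1←b0: walk · to b0
  b1←b4: walk b4→b1 to b0
  b2←b0: walk · to b0
  b2←b1: walk b1 to b0
  b0: DF=∅
  b1: DF={b1,b2}
  b2: DF=∅
  b3: DF=∅
  b4: DF={b1}
  b5: DF=∅

DF(b4) = ["b1"]

Answer: ["b1"]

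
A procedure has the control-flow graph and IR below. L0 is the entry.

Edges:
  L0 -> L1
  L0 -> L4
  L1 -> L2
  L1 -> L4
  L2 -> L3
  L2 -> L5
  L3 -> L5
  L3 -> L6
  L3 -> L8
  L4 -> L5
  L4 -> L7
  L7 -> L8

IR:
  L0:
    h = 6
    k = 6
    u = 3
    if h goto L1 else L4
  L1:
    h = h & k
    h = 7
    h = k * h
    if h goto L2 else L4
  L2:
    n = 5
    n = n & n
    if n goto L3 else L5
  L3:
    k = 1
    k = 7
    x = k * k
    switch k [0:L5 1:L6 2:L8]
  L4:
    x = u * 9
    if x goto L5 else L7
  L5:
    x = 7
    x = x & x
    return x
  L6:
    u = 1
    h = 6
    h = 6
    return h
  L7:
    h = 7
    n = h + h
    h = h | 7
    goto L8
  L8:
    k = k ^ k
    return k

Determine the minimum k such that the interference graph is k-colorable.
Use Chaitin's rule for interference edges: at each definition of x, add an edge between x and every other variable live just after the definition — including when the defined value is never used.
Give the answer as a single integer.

def/use:
  L0: {h,k,u} / ∅
  L1: {h} / {h,k}
  L2: {n} / ∅
  L3: {k,x} / ∅
  L4: {x} / {u}
  L5: {x} / ∅
  L6: {h,u} / ∅
  L7: {h,n} / ∅
  L8: {k} / {k}

Live sets:
  L0 li=∅ lo={h,k,u}
  L1 li={h,k,u} lo={k,u}
  L2 li=∅ lo=∅
  L3 li=∅ lo={k}
  L4 li={k,u} lo={k}
  L5 li=∅ lo=∅
  L6 li=∅ lo=∅
  L7 li={k} lo={k}
  L8 li={k} lo=∅

Conflict graph:
  h — {k,n,u}
  k — {h,n,u,x}
  n — {h,k}
  u — {h,k}
  x — {k}

Chromatic number:
  lower bound: {h,k,n} mutually conflict ⇒ χ ≥ 3
  3-colouring: r0={k}  r1={h,x}  r2={n,u}
  χ = 3

Answer: 3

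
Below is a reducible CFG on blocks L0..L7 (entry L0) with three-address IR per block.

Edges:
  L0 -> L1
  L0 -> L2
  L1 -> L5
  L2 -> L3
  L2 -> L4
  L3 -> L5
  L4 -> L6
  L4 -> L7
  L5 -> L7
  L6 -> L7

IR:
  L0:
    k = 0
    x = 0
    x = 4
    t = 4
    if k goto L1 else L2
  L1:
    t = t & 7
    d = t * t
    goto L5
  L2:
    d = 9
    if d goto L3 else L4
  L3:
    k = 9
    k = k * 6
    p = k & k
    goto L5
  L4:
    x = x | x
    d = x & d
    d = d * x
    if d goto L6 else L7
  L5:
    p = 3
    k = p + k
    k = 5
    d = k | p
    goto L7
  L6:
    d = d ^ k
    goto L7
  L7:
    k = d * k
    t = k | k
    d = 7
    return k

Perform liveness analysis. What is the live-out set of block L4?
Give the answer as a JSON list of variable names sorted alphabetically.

Block summaries:
  L0: def={k,t,x} ue=∅
  L1: def={d,t} ue={t}
  L2: def={d} ue=∅
  L3: def={k,p} ue=∅
  L4: def={d,x} ue={d,x}
  L5: def={d,k,p} ue={k}
  L6: def={d} ue={d,k}
  L7: def={d,k,t} ue={d,k}

Liveness:
  live L0: ∅→{k,t,x}
  live L1: {k,t}→{k}
  live L2: {k,x}→{d,k,x}
  live L3: ∅→{k}
  live L4: {d,k,x}→{d,k}
  live L5: {k}→{d,k}
  live L6: {d,k}→{d,k}
  live L7: {d,k}→∅

live-out(L4) = ["d", "k"]

Answer: ["d", "k"]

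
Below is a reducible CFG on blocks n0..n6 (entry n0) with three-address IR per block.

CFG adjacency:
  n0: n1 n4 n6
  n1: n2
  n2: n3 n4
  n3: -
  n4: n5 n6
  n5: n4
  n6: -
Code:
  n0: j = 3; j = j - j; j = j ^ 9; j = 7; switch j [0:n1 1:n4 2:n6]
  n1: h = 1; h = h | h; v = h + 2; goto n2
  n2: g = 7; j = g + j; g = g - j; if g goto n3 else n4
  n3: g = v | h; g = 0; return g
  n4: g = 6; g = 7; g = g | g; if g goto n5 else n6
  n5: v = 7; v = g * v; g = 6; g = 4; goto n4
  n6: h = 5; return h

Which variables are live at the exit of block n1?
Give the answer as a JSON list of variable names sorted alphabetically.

Answer: ["h", "j", "v"]

Derivation:
def/use:
  n0: {j} / ∅
  n1: {h,v} / ∅
  n2: {g,j} / {j}
  n3: {g} / {h,v}
  n4: {g} / ∅
  n5: {g,v} / {g}
  n6: {h} / ∅

Liveness:
  n0 li=∅ lo={j}
  n1 li={j} lo={h,j,v}
  n2 li={h,j,v} lo={h,v}
  n3 li={h,v} lo=∅
  n4 li=∅ lo={g}
  n5 li={g} lo=∅
  n6 li=∅ lo=∅

live-out(n1) = ["h", "j", "v"]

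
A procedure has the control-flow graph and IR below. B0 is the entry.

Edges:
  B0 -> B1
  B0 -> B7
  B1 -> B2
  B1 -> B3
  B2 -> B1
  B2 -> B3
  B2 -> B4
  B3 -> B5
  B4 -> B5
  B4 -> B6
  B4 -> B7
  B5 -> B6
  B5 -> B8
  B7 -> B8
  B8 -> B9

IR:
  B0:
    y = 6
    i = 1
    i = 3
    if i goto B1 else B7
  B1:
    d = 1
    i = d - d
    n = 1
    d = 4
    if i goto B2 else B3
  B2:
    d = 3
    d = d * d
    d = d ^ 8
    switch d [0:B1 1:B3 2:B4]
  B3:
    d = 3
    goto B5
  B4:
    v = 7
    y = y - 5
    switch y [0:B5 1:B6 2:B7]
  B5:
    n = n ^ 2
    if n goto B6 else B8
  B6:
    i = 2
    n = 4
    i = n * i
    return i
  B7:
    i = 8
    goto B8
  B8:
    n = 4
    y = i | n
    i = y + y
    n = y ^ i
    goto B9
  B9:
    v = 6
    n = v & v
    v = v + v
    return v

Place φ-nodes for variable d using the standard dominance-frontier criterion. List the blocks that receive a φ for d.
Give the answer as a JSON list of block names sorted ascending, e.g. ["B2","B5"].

idom tree: B1←B0 B2←B1 B3←B1 B4←B2 B5←B1 B6←B1 B7←B0 B8←B0 B9←B8
Dom∩ at merges:
  B1: preds {B0,B2}: {B0} ∩ {B0,B1,B2} = {B0}; idom=B0
  B3: preds {B1,B2}: {B0,B1} ∩ {B0,B1,B2} = {B0,B1}; idom=B1
  B5: preds {B3,B4}: {B0,B1,B3} ∩ {B0,B1,B2,B4} = {B0,B1}; idom=B1
  B6: preds {B4,B5}: {B0,B1,B2,B4} ∩ {B0,B1,B5} = {B0,B1}; idom=B1
  B7: preds {B0,B4}: {B0} ∩ {B0,B1,B2,B4} = {B0}; idom=B0
  B8: preds {B5,B7}: {B0,B1,B5} ∩ {B0,B7} = {B0}; idom=B0

DF derivation:
  join B1 pred B0: · stop@B0
  join B1 pred B2: B2→B1 stop@B0
  join B3 pred B1: · stop@B1
  join B3 pred B2: B2 stop@B1
  join B5 pred B3: B3 stop@B1
  join B5 pred B4: B4→B2 stop@B1
  join B6 pred B4: B4→B2 stop@B1
  join B6 pred B5: B5 stop@B1
  join B7 pred B0: · stop@B0
  join B7 pred B4: B4→B2→B1 stop@B0
  join B8 pred B5: B5→B1 stop@B0
  join B8 pred B7: B7 stop@B0
  B0 → ∅
  B1 → {B1,B7,B8}
  B2 → {B1,B3,B5,B6,B7}
  B3 → {B5}
  B4 → {B5,B6,B7}
  B5 → {B6,B8}
  B6 → ∅
  B7 → {B8}
  B8 → ∅
  B9 → ∅

φ for d: defs {B1,B2,B3}
  DF⁺ = {B1,B3,B5,B6,B7,B8}

Answer: ["B1", "B3", "B5", "B6", "B7", "B8"]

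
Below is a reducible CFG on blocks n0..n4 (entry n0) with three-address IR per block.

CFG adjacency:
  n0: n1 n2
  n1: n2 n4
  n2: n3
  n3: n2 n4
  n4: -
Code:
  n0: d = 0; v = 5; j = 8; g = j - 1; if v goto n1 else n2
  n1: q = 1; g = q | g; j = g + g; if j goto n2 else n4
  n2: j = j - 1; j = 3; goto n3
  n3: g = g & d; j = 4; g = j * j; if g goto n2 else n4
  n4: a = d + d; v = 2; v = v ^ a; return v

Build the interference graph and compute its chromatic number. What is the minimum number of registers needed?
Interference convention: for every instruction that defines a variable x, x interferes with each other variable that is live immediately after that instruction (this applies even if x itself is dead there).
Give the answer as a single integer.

def/use:
  n0 def {d,g,j,v} use ∅
  n1 def {g,j,q} use {g}
  n2 def {j} use {j}
  n3 def {g,j} use {d,g}
  n4 def {a,v} use {d}

Liveness:
  live n0: ∅→{d,g,j}
  live n1: {d,g}→{d,g,j}
  live n2: {d,g,j}→{d,g}
  live n3: {d,g}→{d,g,j}
  live n4: {d}→∅

Interference:
  a: {v}
  d: {g,j,q,v}
  g: {d,j,q,v}
  j: {d,g,v}
  q: {d,g}
  v: {a,d,g,j}

Colouring:
  clique {d,g,j,v} ⇒ need ≥ 4
  assign a→r0 d→r0 g→r1 j→r3 q→r2 v→r2 — no edge inside a register ⇒ χ ≤ 4
  χ = 4

Answer: 4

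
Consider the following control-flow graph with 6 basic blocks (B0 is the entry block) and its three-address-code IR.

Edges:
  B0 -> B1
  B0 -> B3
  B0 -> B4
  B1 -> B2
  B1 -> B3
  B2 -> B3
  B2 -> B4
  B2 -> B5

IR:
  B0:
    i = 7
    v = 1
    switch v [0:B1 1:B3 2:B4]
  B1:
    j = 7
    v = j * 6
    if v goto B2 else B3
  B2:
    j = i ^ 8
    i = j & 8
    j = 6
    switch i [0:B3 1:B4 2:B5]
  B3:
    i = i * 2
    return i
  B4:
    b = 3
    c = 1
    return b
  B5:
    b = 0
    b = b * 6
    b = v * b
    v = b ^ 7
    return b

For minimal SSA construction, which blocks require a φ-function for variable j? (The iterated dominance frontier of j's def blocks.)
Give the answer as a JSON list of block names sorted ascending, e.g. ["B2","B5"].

Answer: ["B3", "B4"]

Analysis:
idom tree: B1←B0 B2←B1 B3←B0 B4←B0 B5←B2
Dom at joins:
  B3: preds {B0,B1,B2}: {B0} ∩ {B0,B1} ∩ {B0,B1,B2} = {B0}; idom=B0
  B4: preds {B0,B2}: {B0} ∩ {B0,B1,B2} = {B0}; idom=B0

DF derivation:
  B3←B0: walk · to B0
  B3←B1: walk B1 to B0
  B3←B2: walk B2→B1 to B0
  B4←B0: walk · to B0
  B4←B2: walk B2→B1 to B0
  B0 → ∅
  B1 → {B3,B4}
  B2 → {B3,B4}
  B3 → ∅
  B4 → ∅
  B5 → ∅

φ for j: defs {B1,B2}
  DF⁺ = {B3,B4}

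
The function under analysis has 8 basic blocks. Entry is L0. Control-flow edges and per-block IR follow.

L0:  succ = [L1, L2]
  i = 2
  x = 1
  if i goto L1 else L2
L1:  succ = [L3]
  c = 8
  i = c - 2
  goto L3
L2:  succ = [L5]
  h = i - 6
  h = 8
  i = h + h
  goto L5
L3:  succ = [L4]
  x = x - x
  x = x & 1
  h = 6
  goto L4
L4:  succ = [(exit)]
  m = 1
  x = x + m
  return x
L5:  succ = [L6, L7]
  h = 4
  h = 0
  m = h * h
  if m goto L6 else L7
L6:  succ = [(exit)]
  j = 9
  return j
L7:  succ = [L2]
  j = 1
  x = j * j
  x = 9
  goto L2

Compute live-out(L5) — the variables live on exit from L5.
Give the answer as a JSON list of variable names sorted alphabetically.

def/use:
  L0: def={i,x} ue=∅
  L1: def={c,i} ue=∅
  L2: def={h,i} ue={i}
  L3: def={h,x} ue={x}
  L4: def={m,x} ue={x}
  L5: def={h,m} ue=∅
  L6: def={j} ue=∅
  L7: def={j,x} ue=∅

Live sets:
  live L0: ∅→{i,x}
  live L1: {x}→{x}
  live L2: {i}→{i}
  live L3: {x}→{x}
  live L4: {x}→∅
  live L5: {i}→{i}
  live L6: ∅→∅
  live L7: {i}→{i}

live-out(L5) = ["i"]

Answer: ["i"]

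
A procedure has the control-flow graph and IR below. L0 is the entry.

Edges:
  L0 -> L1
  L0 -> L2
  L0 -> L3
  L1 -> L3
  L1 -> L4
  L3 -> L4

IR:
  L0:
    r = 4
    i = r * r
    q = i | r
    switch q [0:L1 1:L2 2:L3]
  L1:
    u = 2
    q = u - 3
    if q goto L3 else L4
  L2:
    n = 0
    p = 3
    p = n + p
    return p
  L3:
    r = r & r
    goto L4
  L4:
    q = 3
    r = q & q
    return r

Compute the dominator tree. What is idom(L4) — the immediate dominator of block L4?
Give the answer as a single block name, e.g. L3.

Answer: L0

Working:
idom tree: L1←L0 L2←L0 L3←L0 L4←L0
Dom at joins:
  L3: preds {L0,L1}: {L0} ∩ {L0,L1} = {L0}; idom=L0
  L4: preds {L1,L3}: {L0,L1} ∩ {L0,L3} = {L0}; idom=L0

idom(L4) = L0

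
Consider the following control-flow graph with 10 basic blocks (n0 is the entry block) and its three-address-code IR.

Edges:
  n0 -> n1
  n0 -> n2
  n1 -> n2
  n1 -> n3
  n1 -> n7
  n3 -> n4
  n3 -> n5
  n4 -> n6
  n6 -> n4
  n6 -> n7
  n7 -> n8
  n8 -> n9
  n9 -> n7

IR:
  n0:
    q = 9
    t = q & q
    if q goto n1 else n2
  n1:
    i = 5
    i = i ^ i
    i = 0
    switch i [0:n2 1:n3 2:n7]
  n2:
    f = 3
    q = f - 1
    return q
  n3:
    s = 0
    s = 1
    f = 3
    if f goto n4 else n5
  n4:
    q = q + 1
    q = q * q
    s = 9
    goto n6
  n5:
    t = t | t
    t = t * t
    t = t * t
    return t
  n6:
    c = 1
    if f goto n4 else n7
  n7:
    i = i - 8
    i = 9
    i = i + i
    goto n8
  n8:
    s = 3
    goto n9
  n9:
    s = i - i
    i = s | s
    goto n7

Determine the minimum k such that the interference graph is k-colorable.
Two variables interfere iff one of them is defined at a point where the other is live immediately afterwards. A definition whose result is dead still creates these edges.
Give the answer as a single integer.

def/use:
  n0 def {q,t} use ∅
  n1 def {i} use ∅
  n2 def {f,q} use ∅
  n3 def {f,s} use ∅
  n4 def {q,s} use {q}
  n5 def {t} use {t}
  n6 def {c} use {f}
  n7 def {i} use {i}
  n8 def {s} use ∅
  n9 def {i,s} use {i}

Live sets:
  n0: in=∅ out={q,t}
  n1: in={q,t} out={i,q,t}
  n2: in=∅ out=∅
  n3: in={i,q,t} out={f,i,q,t}
  n4: in={f,i,q} out={f,i,q}
  n5: in={t} out=∅
  n6: in={f,i,q} out={f,i,q}
  n7: in={i} out={i}
  n8: in={i} out={i}
  n9: in={i} out={i}

Interference:
  c↔{f,i,q}
  f↔{c,i,q,s,t}
  i↔{c,f,q,s,t}
  q↔{c,f,i,s,t}
  s↔{f,i,q,t}
  t↔{f,i,q,s}

Chromatic number:
  lower bound: {f,i,q,s,t} mutually conflict ⇒ χ ≥ 5
  assign c→c3 f→c0 i→c1 q→c2 s→c3 t→c4 — no edge inside a register ⇒ χ ≤ 5
  χ = 5

Answer: 5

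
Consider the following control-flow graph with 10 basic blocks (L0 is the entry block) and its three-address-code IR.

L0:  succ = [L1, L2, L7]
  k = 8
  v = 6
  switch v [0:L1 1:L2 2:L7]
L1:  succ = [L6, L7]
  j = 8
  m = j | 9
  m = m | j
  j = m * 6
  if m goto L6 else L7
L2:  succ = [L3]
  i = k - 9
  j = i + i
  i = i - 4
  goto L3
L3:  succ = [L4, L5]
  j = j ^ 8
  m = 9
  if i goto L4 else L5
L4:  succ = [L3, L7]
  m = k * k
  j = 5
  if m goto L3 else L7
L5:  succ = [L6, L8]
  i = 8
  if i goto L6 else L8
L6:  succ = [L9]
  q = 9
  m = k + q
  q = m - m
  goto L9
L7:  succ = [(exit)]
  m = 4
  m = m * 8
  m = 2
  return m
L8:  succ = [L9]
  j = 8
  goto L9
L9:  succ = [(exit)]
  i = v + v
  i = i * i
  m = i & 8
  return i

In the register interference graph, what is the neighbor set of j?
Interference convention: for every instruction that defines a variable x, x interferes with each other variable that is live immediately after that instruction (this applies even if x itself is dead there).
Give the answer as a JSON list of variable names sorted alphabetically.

Answer: ["i", "k", "m", "v"]

Working:
def/use:
  L0 def {k,v} use ∅
  L1 def {j,m} use ∅
  L2 def {i,j} use {k}
  L3 def {j,m} use {i,j}
  L4 def {j,m} use {k}
  L5 def {i} use ∅
  L6 def {m,q} use {k}
  L7 def {m} use ∅
  L8 def {j} use ∅
  L9 def {i,m} use {v}

Backward fixpoint:
  live L0: ∅→{k,v}
  live L1: {k,v}→{k,v}
  live L2: {k,v}→{i,j,k,v}
  live L3: {i,j,k,v}→{i,k,v}
  live L4: {i,k,v}→{i,j,k,v}
  live L5: {k,v}→{k,v}
  live L6: {k,v}→{v}
  live L7: ∅→∅
  live L8: {v}→{v}
  live L9: {v}→∅

Interfere edges:
  i↔{j,k,m,v}
  j↔{i,k,m,v}
  k↔{i,j,m,q,v}
  m↔{i,j,k,v}
  q↔{k,v}
  v↔{i,j,k,m,q}

N(j) = ["i", "k", "m", "v"]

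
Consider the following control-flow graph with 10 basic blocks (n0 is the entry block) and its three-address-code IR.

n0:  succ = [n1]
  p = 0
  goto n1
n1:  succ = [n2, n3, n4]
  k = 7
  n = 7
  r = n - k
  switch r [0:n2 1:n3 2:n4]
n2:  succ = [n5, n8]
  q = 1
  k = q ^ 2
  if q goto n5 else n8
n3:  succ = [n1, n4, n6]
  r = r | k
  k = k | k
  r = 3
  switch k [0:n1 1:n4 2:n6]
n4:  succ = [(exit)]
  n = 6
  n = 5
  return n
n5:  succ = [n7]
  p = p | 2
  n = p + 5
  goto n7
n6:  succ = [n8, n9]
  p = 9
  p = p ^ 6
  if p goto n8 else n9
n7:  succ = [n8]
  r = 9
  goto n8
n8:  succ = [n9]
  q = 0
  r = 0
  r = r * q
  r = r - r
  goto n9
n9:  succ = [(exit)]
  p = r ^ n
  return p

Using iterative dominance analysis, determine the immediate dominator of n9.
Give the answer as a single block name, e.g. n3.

idom tree: n1←n0 n2←n1 n3←n1 n4←n1 n5←n2 n6←n3 n7←n5 n8←n1 n9←n1
Dom∩ at merges:
  n1: preds {n0,n3}: {n0} ∩ {n0,n1,n3} = {n0}; idom=n0
  n4: preds {n1,n3}: {n0,n1} ∩ {n0,n1,n3} = {n0,n1}; idom=n1
  n8: preds {n2,n6,n7}: {n0,n1,n2} ∩ {n0,n1,n3,n6} ∩ {n0,n1,n2,n5,n7} = {n0,n1}; idom=n1
  n9: preds {n6,n8}: {n0,n1,n3,n6} ∩ {n0,n1,n8} = {n0,n1}; idom=n1

idom(n9) = n1

Answer: n1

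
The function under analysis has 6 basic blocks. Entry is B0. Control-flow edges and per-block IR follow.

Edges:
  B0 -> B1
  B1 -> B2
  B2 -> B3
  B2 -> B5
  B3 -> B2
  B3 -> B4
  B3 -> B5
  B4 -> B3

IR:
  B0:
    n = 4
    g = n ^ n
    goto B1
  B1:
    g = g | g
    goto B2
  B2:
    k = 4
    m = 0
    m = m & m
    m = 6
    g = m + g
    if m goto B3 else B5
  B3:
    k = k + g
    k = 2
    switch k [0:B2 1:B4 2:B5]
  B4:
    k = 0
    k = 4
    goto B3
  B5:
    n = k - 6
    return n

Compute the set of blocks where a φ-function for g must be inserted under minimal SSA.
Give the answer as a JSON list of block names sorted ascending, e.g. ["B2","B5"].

Answer: ["B2"]

Analysis:
idom tree: B1←B0 B2←B1 B3←B2 B4←B3 B5←B2
Dom at joins:
  B2: preds {B1,B3}: {B0,B1} ∩ {B0,B1,B2,B3} = {B0,B1}; idom=B1
  B3: preds {B2,B4}: {B0,B1,B2} ∩ {B0,B1,B2,B3,B4} = {B0,B1,B2}; idom=B2
  B5: preds {B2,B3}: {B0,B1,B2} ∩ {B0,B1,B2,B3} = {B0,B1,B2}; idom=B2

DF walk-up:
  join B2 pred B1: · stop@B1
  join B2 pred B3: B3→B2 stop@B1
  join B3 pred B2: · stop@B2
  join B3 pred B4: B4→B3 stop@B2
  join B5 pred B2: · stop@B2
  join B5 pred B3: B3 stop@B2
  B0: DF=∅
  B1: DF=∅
  B2: DF={B2}
  B3: DF={B2,B3,B5}
  B4: DF={B3}
  B5: DF=∅

φ for g: defs {B0,B1,B2}
  DF⁺ = {B2}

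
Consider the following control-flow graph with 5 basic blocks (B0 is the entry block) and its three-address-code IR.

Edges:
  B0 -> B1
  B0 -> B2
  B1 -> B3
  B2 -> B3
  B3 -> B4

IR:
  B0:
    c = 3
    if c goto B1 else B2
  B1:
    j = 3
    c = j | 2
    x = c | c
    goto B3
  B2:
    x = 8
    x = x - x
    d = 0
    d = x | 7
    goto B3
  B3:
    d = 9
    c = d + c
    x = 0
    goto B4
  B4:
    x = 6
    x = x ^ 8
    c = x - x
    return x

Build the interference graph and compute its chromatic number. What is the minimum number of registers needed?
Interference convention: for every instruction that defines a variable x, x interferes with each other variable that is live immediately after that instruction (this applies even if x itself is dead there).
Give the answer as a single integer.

Block summaries:
  B0 def {c} use ∅
  B1 def {c,j,x} use ∅
  B2 def {d,x} use ∅
  B3 def {c,d,x} use {c}
  B4 def {c,x} use ∅

Liveness:
  B0: in=∅ out={c}
  B1: in=∅ out={c}
  B2: in={c} out={c}
  B3: in={c} out=∅
  B4: in=∅ out=∅

Conflict graph:
  c — {d,x}
  d — {c,x}
  j — ∅
  x — {c,d}

Registers:
  lower bound: {c,d,x} mutually conflict ⇒ χ ≥ 3
  3-colouring: r0={c,j}  r1={d}  r2={x}
  χ = 3

Answer: 3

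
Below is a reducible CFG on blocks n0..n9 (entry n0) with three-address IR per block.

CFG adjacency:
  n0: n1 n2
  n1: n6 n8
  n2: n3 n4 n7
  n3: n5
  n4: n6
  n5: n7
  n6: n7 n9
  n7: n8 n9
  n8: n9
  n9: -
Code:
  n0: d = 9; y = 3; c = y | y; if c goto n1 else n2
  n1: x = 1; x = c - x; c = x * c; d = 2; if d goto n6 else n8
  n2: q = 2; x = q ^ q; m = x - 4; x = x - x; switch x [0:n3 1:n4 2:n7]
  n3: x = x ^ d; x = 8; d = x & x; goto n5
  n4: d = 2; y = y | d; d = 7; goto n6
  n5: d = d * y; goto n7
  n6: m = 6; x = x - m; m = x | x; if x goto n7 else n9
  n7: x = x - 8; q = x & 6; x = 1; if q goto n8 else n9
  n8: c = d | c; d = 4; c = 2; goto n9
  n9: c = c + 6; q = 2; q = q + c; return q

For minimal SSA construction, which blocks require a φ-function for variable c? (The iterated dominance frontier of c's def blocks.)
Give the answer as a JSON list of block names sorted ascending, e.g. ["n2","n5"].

idom tree: n1←n0 n2←n0 n3←n2 n4←n2 n5←n3 n6←n0 n7←n0 n8←n0 n9←n0
Join-block Dom:
  n6: preds {n1,n4}: {n0,n1} ∩ {n0,n2,n4} = {n0}; idom=n0
  n7: preds {n2,n5,n6}: {n0,n2} ∩ {n0,n2,n3,n5} ∩ {n0,n6} = {n0}; idom=n0
  n8: preds {n1,n7}: {n0,n1} ∩ {n0,n7} = {n0}; idom=n0
  n9: preds {n6,n7,n8}: {n0,n6} ∩ {n0,n7} ∩ {n0,n8} = {n0}; idom=n0

DF derivation:
  join n6 pred n1: n1 stop@n0
  join n6 pred n4: n4→n2 stop@n0
  join n7 pred n2: n2 stop@n0
  join n7 pred n5: n5→n3→n2 stop@n0
  join n7 pred n6: n6 stop@n0
  join n8 pred n1: n1 stop@n0
  join n8 pred n7: n7 stop@n0
  join n9 pred n6: n6 stop@n0
  join n9 pred n7: n7 stop@n0
  join n9 pred n8: n8 stop@n0
  n0 → ∅
  n1 → {n6,n8}
  n2 → {n6,n7}
  n3 → {n7}
  n4 → {n6}
  n5 → {n7}
  n6 → {n7,n9}
  n7 → {n8,n9}
  n8 → {n9}
  n9 → ∅

φ for c: defs {n0,n1,n8,n9}
  DF⁺ = {n6,n7,n8,n9}

Answer: ["n6", "n7", "n8", "n9"]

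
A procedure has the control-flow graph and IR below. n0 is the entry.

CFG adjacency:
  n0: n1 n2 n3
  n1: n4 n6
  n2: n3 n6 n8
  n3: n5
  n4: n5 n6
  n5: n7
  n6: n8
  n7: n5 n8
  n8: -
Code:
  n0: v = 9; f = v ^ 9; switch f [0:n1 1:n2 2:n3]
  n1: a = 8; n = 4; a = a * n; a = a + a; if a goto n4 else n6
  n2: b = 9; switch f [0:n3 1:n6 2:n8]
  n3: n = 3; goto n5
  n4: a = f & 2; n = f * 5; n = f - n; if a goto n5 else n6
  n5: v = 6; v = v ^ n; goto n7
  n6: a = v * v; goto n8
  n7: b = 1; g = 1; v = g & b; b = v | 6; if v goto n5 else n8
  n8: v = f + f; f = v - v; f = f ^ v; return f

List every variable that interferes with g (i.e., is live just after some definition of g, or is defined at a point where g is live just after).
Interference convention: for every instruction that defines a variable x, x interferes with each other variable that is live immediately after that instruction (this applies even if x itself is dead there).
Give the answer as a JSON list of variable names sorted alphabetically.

Answer: ["b", "f", "n"]

Analysis:
Per-block:
  n0 def {f,v} use ∅
  n1 def {a,n} use ∅
  n2 def {b} use {f}
  n3 def {n} use ∅
  n4 def {a,n} use {f}
  n5 def {v} use {n}
  n6 def {a} use {v}
  n7 def {b,g,v} use ∅
  n8 def {f,v} use {f}

Liveness:
  live n0: ∅→{f,v}
  live n1: {f,v}→{f,v}
  live n2: {f,v}→{f,v}
  live n3: {f}→{f,n}
  live n4: {f,v}→{f,n,v}
  live n5: {f,n}→{f,n}
  live n6: {f,v}→{f}
  live n7: {f,n}→{f,n}
  live n8: {f}→∅

Conflict graph:
  a — {f,n,v}
  b — {f,g,n,v}
  f — {a,b,g,n,v}
  g — {b,f,n}
  n — {a,b,f,g,v}
  v — {a,b,f,n}

N(g) = ["b", "f", "n"]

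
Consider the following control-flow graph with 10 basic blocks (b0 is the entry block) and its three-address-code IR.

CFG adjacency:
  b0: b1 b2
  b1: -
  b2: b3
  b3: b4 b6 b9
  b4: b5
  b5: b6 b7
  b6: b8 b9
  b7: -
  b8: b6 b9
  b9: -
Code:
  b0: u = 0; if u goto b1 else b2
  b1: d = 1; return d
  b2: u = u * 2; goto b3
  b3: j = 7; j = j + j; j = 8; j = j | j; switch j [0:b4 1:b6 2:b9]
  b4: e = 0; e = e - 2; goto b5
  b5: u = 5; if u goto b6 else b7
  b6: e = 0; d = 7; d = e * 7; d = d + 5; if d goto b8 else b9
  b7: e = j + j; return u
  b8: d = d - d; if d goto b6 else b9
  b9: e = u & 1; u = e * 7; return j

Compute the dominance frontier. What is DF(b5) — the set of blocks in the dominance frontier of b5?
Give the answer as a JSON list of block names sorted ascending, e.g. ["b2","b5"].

idom tree: b1←b0 b2←b0 b3←b2 b4←b3 b5←b4 b6←b3 b7←b5 b8←b6 b9←b3
Join-block Dom:
  b6: preds {b3,b5,b8}: {b0,b2,b3} ∩ {b0,b2,b3,b4,b5} ∩ {b0,b2,b3,b6,b8} = {b0,b2,b3}; idom=b3
  b9: preds {b3,b6,b8}: {b0,b2,b3} ∩ {b0,b2,b3,b6} ∩ {b0,b2,b3,b6,b8} = {b0,b2,b3}; idom=b3

DF derivation:
  b6←b3: walk · to b3
  b6←b5: walk b5→b4 to b3
  b6←b8: walk b8→b6 to b3
  b9←b3: walk · to b3
  b9←b6: walk b6 to b3
  b9←b8: walk b8→b6 to b3
  b0: DF=∅
  b1: DF=∅
  b2: DF=∅
  b3: DF=∅
  b4: DF={b6}
  b5: DF={b6}
  b6: DF={b6,b9}
  b7: DF=∅
  b8: DF={b6,b9}
  b9: DF=∅

DF(b5) = ["b6"]

Answer: ["b6"]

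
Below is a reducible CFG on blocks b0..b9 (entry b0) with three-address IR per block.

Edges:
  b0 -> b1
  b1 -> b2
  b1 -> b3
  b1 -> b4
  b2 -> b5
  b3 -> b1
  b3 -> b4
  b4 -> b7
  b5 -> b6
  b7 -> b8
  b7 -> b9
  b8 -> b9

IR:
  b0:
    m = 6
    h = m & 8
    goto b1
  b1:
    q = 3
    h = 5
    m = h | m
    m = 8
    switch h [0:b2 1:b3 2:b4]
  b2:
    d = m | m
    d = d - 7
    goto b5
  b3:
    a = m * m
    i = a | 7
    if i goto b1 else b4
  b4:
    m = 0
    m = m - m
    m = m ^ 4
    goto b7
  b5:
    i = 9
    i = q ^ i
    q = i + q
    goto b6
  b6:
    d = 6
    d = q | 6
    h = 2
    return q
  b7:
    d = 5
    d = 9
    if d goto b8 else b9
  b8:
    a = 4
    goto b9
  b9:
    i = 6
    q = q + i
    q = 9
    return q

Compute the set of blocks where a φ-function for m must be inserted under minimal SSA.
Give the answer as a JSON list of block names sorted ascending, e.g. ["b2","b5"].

idom tree: b1←b0 b2←b1 b3←b1 b4←b1 b5←b2 b6←b5 b7←b4 b8←b7 b9←b7
Join-block Dom:
  b1: preds {b0,b3}: {b0} ∩ {b0,b1,b3} = {b0}; idom=b0
  b4: preds {b1,b3}: {b0,b1} ∩ {b0,b1,b3} = {b0,b1}; idom=b1
  b9: preds {b7,b8}: {b0,b1,b4,b7} ∩ {b0,b1,b4,b7,b8} = {b0,b1,b4,b7}; idom=b7

DF derivation:
  join b1 pred b0: · stop@b0
  join b1 pred b3: b3→b1 stop@b0
  join b4 pred b1: · stop@b1
  join b4 pred b3: b3 stop@b1
  join b9 pred b7: · stop@b7
  join b9 pred b8: b8 stop@b7
  b0: DF=∅
  b1: DF={b1}
  b2: DF=∅
  b3: DF={b1,b4}
  b4: DF=∅
  b5: DF=∅
  b6: DF=∅
  b7: DF=∅
  b8: DF={b9}
  b9: DF=∅

φ for m: defs {b0,b1,b4}
  DF⁺ = {b1}

Answer: ["b1"]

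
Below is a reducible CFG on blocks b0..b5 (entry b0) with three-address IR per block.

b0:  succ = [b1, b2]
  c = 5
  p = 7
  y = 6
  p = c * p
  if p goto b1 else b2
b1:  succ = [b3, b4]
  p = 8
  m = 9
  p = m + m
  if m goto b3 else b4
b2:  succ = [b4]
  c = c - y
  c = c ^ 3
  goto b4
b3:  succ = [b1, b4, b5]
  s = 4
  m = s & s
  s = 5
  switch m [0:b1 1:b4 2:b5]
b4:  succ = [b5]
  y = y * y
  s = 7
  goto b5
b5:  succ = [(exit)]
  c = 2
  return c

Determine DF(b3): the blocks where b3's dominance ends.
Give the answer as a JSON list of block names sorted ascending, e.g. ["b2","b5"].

Answer: ["b1", "b4", "b5"]

Working:
idom tree: b1←b0 b2←b0 b3←b1 b4←b0 b5←b0
Dom at joins:
  b1: preds {b0,b3}: {b0} ∩ {b0,b1,b3} = {b0}; idom=b0
  b4: preds {b1,b2,b3}: {b0,b1} ∩ {b0,b2} ∩ {b0,b1,b3} = {b0}; idom=b0
  b5: preds {b3,b4}: {b0,b1,b3} ∩ {b0,b4} = {b0}; idom=b0

Frontier:
  join b1 pred b0: · stop@b0
  join b1 pred b3: b3→b1 stop@b0
  join b4 pred b1: b1 stop@b0
  join b4 pred b2: b2 stop@b0
  join b4 pred b3: b3→b1 stop@b0
  join b5 pred b3: b3→b1 stop@b0
  join b5 pred b4: b4 stop@b0
  b0 → ∅
  b1 → {b1,b4,b5}
  b2 → {b4}
  b3 → {b1,b4,b5}
  b4 → {b5}
  b5 → ∅

DF(b3) = ["b1", "b4", "b5"]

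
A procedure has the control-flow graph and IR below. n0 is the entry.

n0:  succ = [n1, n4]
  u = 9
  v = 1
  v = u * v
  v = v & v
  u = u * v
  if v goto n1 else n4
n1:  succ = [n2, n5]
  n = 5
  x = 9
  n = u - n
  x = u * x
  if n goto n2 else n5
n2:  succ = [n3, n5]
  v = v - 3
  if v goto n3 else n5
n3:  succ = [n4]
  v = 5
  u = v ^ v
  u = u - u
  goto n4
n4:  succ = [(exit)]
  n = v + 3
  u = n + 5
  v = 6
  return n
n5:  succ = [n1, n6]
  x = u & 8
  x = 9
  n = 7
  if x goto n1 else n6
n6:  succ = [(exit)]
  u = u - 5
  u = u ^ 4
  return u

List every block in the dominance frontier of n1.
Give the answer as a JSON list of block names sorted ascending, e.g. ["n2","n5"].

idom tree: n1←n0 n2←n1 n3←n2 n4←n0 n5←n1 n6←n5
Join-block Dom:
  n1: preds {n0,n5}: {n0} ∩ {n0,n1,n5} = {n0}; idom=n0
  n4: preds {n0,n3}: {n0} ∩ {n0,n1,n2,n3} = {n0}; idom=n0
  n5: preds {n1,n2}: {n0,n1} ∩ {n0,n1,n2} = {n0,n1}; idom=n1

DF derivation:
  join n1 pred n0: · stop@n0
  join n1 pred n5: n5→n1 stop@n0
  join n4 pred n0: · stop@n0
  join n4 pred n3: n3→n2→n1 stop@n0
  join n5 pred n1: · stop@n1
  join n5 pred n2: n2 stop@n1
  n0: DF=∅
  n1: DF={n1,n4}
  n2: DF={n4,n5}
  n3: DF={n4}
  n4: DF=∅
  n5: DF={n1}
  n6: DF=∅

DF(n1) = ["n1", "n4"]

Answer: ["n1", "n4"]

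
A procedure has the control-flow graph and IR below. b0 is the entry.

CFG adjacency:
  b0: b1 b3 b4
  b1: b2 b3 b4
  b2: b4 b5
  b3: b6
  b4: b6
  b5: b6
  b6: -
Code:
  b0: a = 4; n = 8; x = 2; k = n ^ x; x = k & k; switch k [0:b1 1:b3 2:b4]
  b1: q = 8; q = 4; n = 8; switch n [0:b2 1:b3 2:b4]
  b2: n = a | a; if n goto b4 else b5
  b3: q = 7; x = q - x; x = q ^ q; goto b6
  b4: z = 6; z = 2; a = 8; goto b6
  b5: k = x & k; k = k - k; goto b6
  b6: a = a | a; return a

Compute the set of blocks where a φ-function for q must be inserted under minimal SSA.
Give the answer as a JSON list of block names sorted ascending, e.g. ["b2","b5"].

Answer: ["b3", "b4", "b6"]

Derivation:
idom tree: b1←b0 b2←b1 b3←b0 b4←b0 b5←b2 b6←b0
Dom at joins:
  b3: preds {b0,b1}: {b0} ∩ {b0,b1} = {b0}; idom=b0
  b4: preds {b0,b1,b2}: {b0} ∩ {b0,b1} ∩ {b0,b1,b2} = {b0}; idom=b0
  b6: preds {b3,b4,b5}: {b0,b3} ∩ {b0,b4} ∩ {b0,b1,b2,b5} = {b0}; idom=b0

DF walk-up:
  b3←b0: walk · to b0
  b3←b1: walk b1 to b0
  b4←b0: walk · to b0
  b4←b1: walk b1 to b0
  b4←b2: walk b2→b1 to b0
  b6←b3: walk b3 to b0
  b6←b4: walk b4 to b0
  b6←b5: walk b5→b2→b1 to b0
  DF(b0)=∅
  DF(b1)={b3,b4,b6}
  DF(b2)={b4,b6}
  DF(b3)={b6}
  DF(b4)={b6}
  DF(b5)={b6}
  DF(b6)=∅

φ for q: defs {b1,b3}
  DF⁺ = {b3,b4,b6}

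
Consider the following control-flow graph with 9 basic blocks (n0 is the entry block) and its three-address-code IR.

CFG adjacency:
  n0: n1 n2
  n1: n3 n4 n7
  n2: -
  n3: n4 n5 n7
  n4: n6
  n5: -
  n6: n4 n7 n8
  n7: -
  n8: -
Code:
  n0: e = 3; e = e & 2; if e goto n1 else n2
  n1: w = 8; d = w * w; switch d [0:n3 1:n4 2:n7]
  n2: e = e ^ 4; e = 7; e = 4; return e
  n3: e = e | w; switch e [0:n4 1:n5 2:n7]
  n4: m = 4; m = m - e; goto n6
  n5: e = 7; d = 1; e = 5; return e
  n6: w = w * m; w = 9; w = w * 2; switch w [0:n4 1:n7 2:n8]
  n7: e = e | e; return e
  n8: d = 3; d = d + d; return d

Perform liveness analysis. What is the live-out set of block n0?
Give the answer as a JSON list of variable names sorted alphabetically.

Answer: ["e"]

Derivation:
def/use:
  n0: {e} / ∅
  n1: {d,w} / ∅
  n2: {e} / {e}
  n3: {e} / {e,w}
  n4: {m} / {e}
  n5: {d,e} / ∅
  n6: {w} / {m,w}
  n7: {e} / {e}
  n8: {d} / ∅

Backward fixpoint:
  live n0: ∅→{e}
  live n1: {e}→{e,w}
  live n2: {e}→∅
  live n3: {e,w}→{e,w}
  live n4: {e,w}→{e,m,w}
  live n5: ∅→∅
  live n6: {e,m,w}→{e,w}
  live n7: {e}→∅
  live n8: ∅→∅

live-out(n0) = ["e"]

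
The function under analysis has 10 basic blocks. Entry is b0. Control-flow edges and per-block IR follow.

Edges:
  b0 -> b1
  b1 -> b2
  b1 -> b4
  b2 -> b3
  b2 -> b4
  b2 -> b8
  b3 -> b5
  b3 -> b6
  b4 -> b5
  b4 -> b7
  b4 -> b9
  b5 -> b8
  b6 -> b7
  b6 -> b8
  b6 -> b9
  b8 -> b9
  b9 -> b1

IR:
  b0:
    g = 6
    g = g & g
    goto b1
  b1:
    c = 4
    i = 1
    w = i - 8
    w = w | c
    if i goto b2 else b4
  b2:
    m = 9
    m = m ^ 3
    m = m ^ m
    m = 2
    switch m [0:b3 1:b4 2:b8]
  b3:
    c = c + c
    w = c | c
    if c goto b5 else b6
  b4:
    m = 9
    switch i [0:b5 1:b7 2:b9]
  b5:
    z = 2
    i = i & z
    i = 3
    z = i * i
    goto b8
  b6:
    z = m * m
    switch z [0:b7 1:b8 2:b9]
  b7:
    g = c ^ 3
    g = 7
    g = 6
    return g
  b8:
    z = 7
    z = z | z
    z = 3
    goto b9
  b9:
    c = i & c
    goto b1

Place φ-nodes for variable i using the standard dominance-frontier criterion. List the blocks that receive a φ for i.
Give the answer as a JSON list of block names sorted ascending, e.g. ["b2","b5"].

Answer: ["b1", "b8", "b9"]

Derivation:
idom tree: b1←b0 b2←b1 b3←b2 b4←b1 b5←b1 b6←b3 b7←b1 b8←b1 b9←b1
Dom at joins:
  b1: preds {b0,b9}: {b0} ∩ {b0,b1,b9} = {b0}; idom=b0
  b4: preds {b1,b2}: {b0,b1} ∩ {b0,b1,b2} = {b0,b1}; idom=b1
  b5: preds {b3,b4}: {b0,b1,b2,b3} ∩ {b0,b1,b4} = {b0,b1}; idom=b1
  b7: preds {b4,b6}: {b0,b1,b4} ∩ {b0,b1,b2,b3,b6} = {b0,b1}; idom=b1
  b8: preds {b2,b5,b6}: {b0,b1,b2} ∩ {b0,b1,b5} ∩ {b0,b1,b2,b3,b6} = {b0,b1}; idom=b1
  b9: preds {b4,b6,b8}: {b0,b1,b4} ∩ {b0,b1,b2,b3,b6} ∩ {b0,b1,b8} = {b0,b1}; idom=b1

DF walk-up:
  join b1 pred b0: · stop@b0
  join b1 pred b9: b9→b1 stop@b0
  join b4 pred b1: · stop@b1
  join b4 pred b2: b2 stop@b1
  join b5 pred b3: b3→b2 stop@b1
  join b5 pred b4: b4 stop@b1
  join b7 pred b4: b4 stop@b1
  join b7 pred b6: b6→b3→b2 stop@b1
  join b8 pred b2: b2 stop@b1
  join b8 pred b5: b5 stop@b1
  join b8 pred b6: b6→b3→b2 stop@b1
  join b9 pred b4: b4 stop@b1
  join b9 pred b6: b6→b3→b2 stop@b1
  join b9 pred b8: b8 stop@b1
  b0 → ∅
  b1 → {b1}
  b2 → {b4,b5,b7,b8,b9}
  b3 → {b5,b7,b8,b9}
  b4 → {b5,b7,b9}
  b5 → {b8}
  b6 → {b7,b8,b9}
  b7 → ∅
  b8 → {b9}
  b9 → {b1}

φ for i: defs {b1,b5}
  DF⁺ = {b1,b8,b9}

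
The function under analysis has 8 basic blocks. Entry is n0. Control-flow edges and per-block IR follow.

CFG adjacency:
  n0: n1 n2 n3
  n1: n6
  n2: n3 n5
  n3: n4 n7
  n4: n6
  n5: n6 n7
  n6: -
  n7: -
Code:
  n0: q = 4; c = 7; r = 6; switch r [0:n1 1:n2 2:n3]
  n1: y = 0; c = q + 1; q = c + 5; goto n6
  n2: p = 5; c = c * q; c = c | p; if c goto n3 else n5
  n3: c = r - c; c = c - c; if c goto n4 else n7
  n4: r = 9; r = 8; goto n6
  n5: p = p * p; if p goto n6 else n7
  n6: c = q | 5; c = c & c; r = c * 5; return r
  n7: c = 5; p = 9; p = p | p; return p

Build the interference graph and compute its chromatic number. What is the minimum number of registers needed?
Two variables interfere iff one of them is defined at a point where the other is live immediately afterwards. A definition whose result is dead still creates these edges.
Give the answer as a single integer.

Answer: 4

Derivation:
def/use:
  n0: {c,q,r} / ∅
  n1: {c,q,y} / {q}
  n2: {c,p} / {c,q}
  n3: {c} / {c,r}
  n4: {r} / ∅
  n5: {p} / {p}
  n6: {c,r} / {q}
  n7: {c,p} / ∅

Liveness:
  n0 li=∅ lo={c,q,r}
  n1 li={q} lo={q}
  n2 li={c,q,r} lo={c,p,q,r}
  n3 li={c,q,r} lo={q}
  n4 li={q} lo={q}
  n5 li={p,q} lo={q}
  n6 li={q} lo=∅
  n7 li=∅ lo=∅

Interference:
  c: {p,q,r}
  p: {c,q,r}
  q: {c,p,r,y}
  r: {c,p,q}
  y: {q}

Registers:
  {c,p,q,r} pairwise interfere (4-clique) ⇒ χ ≥ 4
  assign c→c1 p→c2 q→c0 r→c3 y→c1 — no edge inside a register ⇒ χ ≤ 4
  χ = 4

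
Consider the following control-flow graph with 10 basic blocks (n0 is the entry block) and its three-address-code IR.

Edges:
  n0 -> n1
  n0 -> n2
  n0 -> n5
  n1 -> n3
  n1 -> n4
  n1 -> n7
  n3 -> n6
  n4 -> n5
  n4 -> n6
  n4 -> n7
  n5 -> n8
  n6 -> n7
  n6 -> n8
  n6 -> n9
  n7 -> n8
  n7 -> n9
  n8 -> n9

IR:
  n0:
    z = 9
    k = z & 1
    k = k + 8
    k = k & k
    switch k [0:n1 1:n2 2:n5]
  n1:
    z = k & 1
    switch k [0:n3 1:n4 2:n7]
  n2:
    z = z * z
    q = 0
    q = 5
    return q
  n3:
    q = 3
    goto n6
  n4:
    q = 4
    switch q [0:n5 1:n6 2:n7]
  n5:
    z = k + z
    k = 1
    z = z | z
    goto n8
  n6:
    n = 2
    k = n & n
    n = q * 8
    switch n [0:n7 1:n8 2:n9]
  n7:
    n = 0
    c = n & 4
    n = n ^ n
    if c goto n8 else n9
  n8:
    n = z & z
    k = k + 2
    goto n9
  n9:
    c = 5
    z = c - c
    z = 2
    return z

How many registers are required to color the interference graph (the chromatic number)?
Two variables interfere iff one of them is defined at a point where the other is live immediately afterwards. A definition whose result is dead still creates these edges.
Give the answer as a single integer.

Answer: 4

Working:
Per-block:
  n0 def {k,z} use ∅
  n1 def {z} use {k}
  n2 def {q,z} use {z}
  n3 def {q} use ∅
  n4 def {q} use ∅
  n5 def {k,z} use {k,z}
  n6 def {k,n} use {q}
  n7 def {c,n} use ∅
  n8 def {k,n} use {k,z}
  n9 def {c,z} use ∅

Live sets:
  n0: in=∅ out={k,z}
  n1: in={k} out={k,z}
  n2: in={z} out=∅
  n3: in={z} out={q,z}
  n4: in={k,z} out={k,q,z}
  n5: in={k,z} out={k,z}
  n6: in={q,z} out={k,z}
  n7: in={k,z} out={k,z}
  n8: in={k,z} out=∅
  n9: in=∅ out=∅

Interference:
  c — {k,n,z}
  k — {c,n,q,z}
  n — {c,k,q,z}
  q — {k,n,z}
  z — {c,k,n,q}

Colouring:
  clique {c,k,n,z} ⇒ need ≥ 4
  4-colouring: c0={k}  c1={n}  c2={z}  c3={c,q}
  χ = 4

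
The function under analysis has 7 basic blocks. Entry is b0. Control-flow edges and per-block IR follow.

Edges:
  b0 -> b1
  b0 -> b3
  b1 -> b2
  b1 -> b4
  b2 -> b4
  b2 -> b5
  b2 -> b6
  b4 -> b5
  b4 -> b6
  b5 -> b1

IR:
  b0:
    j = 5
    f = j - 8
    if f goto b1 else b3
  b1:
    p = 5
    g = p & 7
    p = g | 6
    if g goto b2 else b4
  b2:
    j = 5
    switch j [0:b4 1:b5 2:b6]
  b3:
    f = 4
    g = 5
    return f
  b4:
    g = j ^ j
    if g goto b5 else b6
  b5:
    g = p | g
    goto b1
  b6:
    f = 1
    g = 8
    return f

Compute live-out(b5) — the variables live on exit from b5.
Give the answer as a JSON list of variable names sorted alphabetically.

Block summaries:
  b0: {f,j} / ∅
  b1: {g,p} / ∅
  b2: {j} / ∅
  b3: {f,g} / ∅
  b4: {g} / {j}
  b5: {g} / {g,p}
  b6: {f,g} / ∅

Backward fixpoint:
  b0: in=∅ out={j}
  b1: in={j} out={g,j,p}
  b2: in={g,p} out={g,j,p}
  b3: in=∅ out=∅
  b4: in={j,p} out={g,j,p}
  b5: in={g,j,p} out={j}
  b6: in=∅ out=∅

live-out(b5) = ["j"]

Answer: ["j"]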